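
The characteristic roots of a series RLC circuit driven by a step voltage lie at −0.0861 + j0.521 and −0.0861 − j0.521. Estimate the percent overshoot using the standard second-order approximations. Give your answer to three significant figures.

The poles are at −σ ± jω_d with σ = 0.0861 and ω_d = 0.521, so ω_n = √(σ²+ω_d²) = 0.528 rad/s and ζ = σ/ω_n = 0.163.
%OS = 100 e^{−πζ/√(1−ζ²)} with ζ = 0.163 gives 59.5%.

%OS ≈ 59.5%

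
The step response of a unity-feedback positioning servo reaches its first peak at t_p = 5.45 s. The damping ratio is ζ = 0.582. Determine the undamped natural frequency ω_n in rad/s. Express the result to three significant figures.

ω_n ≈ 0.709 rad/s

Peak time t_p = π/ω_d, so ω_d = π/t_p = π/5.45 = 0.576 rad/s.
ω_n = ω_d/√(1−ζ²) = 0.576/√0.661 = 0.709 rad/s.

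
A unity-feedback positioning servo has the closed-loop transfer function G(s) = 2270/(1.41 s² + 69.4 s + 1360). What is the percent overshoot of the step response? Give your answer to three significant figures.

Dividing through by 1.41: denominator becomes s² + 49.22 s + 964.5.
So ω_n = √964.5 = 31.1 rad/s and ζ = 49.22/(2·31.1) = 0.792.
%OS = 100 e^{−πζ/√(1−ζ²)} with ζ = 0.792 gives 1.69%.

%OS ≈ 1.69%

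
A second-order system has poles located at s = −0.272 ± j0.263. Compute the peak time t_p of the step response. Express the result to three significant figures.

t_p = π/ω_d with ω_d = 0.263 (the imaginary part), so t_p = 11.9 s.

t_p ≈ 11.9 s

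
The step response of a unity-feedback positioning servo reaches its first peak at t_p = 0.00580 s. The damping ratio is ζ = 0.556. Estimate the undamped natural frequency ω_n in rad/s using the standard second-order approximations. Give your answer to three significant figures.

ω_n ≈ 652 rad/s

Peak time t_p = π/ω_d, so ω_d = π/t_p = π/0.00580 = 542 rad/s.
ω_n = ω_d/√(1−ζ²) = 542/√0.691 = 652 rad/s.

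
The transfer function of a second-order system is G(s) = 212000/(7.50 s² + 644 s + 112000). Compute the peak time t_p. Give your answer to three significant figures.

t_p ≈ 0.0275 s

Dividing through by 7.50: denominator becomes s² + 85.87 s + 14930.
So ω_n = √14930 = 122 rad/s and ζ = 85.87/(2·122) = 0.351.
ω_d = 122·√(1 − 0.351²) = 114 rad/s. t_p = π/ω_d = 0.0275 s.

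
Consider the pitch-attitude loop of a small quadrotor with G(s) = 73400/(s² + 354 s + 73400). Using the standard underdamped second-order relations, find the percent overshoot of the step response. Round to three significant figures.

%OS ≈ 6.65%

ω_n = √73400 = 271 rad/s; ζ = 354/(2·271) = 0.653.
%OS = 100·exp(−πζ/√(1−ζ²)) = 6.65%.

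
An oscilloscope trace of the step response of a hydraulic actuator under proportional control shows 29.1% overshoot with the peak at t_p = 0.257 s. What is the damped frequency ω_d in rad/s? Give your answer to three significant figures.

ω_d ≈ 12.2 rad/s

t_p = π/ω_d, so ω_d = π/0.257 = 12.2 rad/s.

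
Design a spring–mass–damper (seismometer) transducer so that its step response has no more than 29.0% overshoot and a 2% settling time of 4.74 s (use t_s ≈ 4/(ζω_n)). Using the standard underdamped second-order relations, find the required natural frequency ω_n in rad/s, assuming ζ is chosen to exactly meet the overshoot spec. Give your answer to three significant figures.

ω_n ≈ 2.30 rad/s

Inverting the overshoot relation: ζ = |ln 0.290|/√(π² + ln²0.290) = 0.367.
Then ω_n = 4/(ζ t_s) = 4/(0.367 × 4.74) = 2.30 rad/s.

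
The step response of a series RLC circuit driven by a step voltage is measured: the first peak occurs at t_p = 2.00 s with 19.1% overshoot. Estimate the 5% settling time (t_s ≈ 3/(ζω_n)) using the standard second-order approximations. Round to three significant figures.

t_s ≈ 3.62 s

The overshoot fixes ζ = −ln(OS)/√(π²+ln²(OS)) = 0.466.
From t_p = π/ω_d, ω_d = π/2.00 = 1.57 rad/s, so ω_n = ω_d/√(1−ζ²) = 1.78 rad/s.
t_s ≈ 3/(ζω_n) = 3/(0.466·1.78) = 3.62 s.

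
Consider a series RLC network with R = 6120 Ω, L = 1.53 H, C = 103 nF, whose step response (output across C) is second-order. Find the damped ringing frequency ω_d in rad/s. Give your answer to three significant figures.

For a series RLC circuit (capacitor voltage as output), ω_n = 1/√(LC) = 1/√(1.53 H · 103 nF) = 2520 rad/s.
ζ = (R/2)·√(C/L) = (6120/2)·√(103 nF/1.53 H) = 0.794.
ω_d = 2520·√(1 − 0.794²) = 1530 rad/s.

ω_d ≈ 1530 rad/s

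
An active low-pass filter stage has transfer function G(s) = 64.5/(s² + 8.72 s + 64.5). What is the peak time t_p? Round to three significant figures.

t_p ≈ 0.466 s

Comparing the denominator to s² + 2ζω_n s + ω_n²: ω_n = √64.5 = 8.03 rad/s, and 2ζω_n = 8.72 so ζ = 8.72/(2·8.03) = 0.543.
ω_d = ω_n√(1−ζ²) = 6.74 rad/s. Then t_p = π/ω_d = 0.466 s.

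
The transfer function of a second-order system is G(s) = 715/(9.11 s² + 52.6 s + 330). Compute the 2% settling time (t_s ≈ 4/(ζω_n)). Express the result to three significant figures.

t_s ≈ 1.39 s

Dividing through by 9.11: denominator becomes s² + 5.774 s + 36.22.
So ω_n = √36.22 = 6.02 rad/s and ζ = 5.774/(2·6.02) = 0.480.
t_s ≈ 4/(ζω_n) = 1.39 s.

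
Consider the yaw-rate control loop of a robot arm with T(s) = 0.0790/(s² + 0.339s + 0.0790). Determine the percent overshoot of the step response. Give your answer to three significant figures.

%OS ≈ 9.30%

Comparing the denominator to s² + 2ζω_n s + ω_n²: ω_n = √0.0790 = 0.281 rad/s, and 2ζω_n = 0.339 so ζ = 0.339/(2·0.281) = 0.603.
%OS = 100 e^{−πζ/√(1−ζ²)} with ζ = 0.603 gives 9.30%.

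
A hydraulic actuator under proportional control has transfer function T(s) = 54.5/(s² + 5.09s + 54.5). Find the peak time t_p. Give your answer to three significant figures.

t_p ≈ 0.453 s

Matching coefficients with s² + 2ζω_n s + ω_n² gives ω_n² = 54.5 ⇒ ω_n = 7.38 rad/s, and ζ = 5.09/(2ω_n) = 0.345.
The damped frequency ω_d = ω_n√(1−ζ²) = 6.93 rad/s. Then t_p = π/ω_d = 0.453 s.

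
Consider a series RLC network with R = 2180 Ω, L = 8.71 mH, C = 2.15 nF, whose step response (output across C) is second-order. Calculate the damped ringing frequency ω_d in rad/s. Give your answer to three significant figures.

For a series RLC circuit (capacitor voltage as output), ω_n = 1/√(LC) = 1/√(8.71 mH · 2.15 nF) = 231000 rad/s.
ζ = (R/2)·√(C/L) = (2180/2)·√(2.15 nF/8.71 mH) = 0.542.
The damped frequency ω_d = ω_n√(1−ζ²) = 194000 rad/s.

ω_d ≈ 194000 rad/s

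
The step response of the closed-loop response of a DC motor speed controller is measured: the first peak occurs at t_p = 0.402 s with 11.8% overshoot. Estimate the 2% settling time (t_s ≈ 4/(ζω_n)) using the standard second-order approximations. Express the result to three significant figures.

t_s ≈ 0.752 s

ζ from %OS: ζ = |ln 0.118|/√(π²+ln²0.118) = 0.562.
From t_p = π/ω_d, ω_d = π/0.402 = 7.81 rad/s, so ω_n = ω_d/√(1−ζ²) = 9.45 rad/s.
t_s ≈ 4/(ζω_n) = 4/(0.562·9.45) = 0.752 s.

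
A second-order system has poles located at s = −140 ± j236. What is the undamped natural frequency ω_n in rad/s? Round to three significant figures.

|pole| = ω_n = √(140² + 236²) = 274 rad/s; ζ = cos θ = σ/ω_n = 0.510.

ω_n ≈ 274 rad/s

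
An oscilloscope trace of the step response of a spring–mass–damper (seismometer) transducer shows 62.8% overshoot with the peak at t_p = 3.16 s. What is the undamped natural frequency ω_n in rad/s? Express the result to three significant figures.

ω_n ≈ 1.01 rad/s

From the overshoot, ζ = −ln(OS)/√(π²+ln²(OS)) = 0.146.
t_p = π/ω_d ⇒ ω_d = 0.994 rad/s; then ω_n = ω_d/√(1−ζ²) = 1.01 rad/s.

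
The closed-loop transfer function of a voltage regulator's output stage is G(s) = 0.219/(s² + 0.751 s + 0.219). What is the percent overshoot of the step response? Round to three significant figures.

Matching coefficients with s² + 2ζω_n s + ω_n² gives ω_n² = 0.219 ⇒ ω_n = 0.468 rad/s, and ζ = 0.751/(2ω_n) = 0.802.
%OS = 100·exp(−πζ/√(1−ζ²)) = 1.46%.

%OS ≈ 1.46%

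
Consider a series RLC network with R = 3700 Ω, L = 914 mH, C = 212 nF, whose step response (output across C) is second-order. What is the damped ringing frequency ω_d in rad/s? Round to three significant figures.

For a series RLC circuit (capacitor voltage as output), ω_n = 1/√(LC) = 1/√(914 mH · 212 nF) = 2270 rad/s.
ζ = (R/2)·√(C/L) = (3700/2)·√(212 nF/914 mH) = 0.891.
ω_d = ω_n√(1−ζ²) = 1030 rad/s.

ω_d ≈ 1030 rad/s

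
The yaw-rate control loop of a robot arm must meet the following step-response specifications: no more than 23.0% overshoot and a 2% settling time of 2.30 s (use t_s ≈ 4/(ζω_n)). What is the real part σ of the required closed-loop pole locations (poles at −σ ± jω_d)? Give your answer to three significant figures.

The settling-time spec alone fixes σ = ζω_n = 4/t_s = 4/2.30 = 1.74.
(Overshoot then fixes ζ = 0.424 and hence ω_d = σ·√(1−ζ²)/ζ = 3.72 rad/s.)

σ ≈ 1.74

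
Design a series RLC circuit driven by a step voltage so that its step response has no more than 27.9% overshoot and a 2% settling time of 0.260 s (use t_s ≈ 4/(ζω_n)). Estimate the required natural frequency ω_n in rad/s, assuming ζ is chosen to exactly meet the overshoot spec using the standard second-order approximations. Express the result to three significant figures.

ω_n ≈ 40.9 rad/s

From %OS = 100·exp(−πζ/√(1−ζ²)), invert to get ζ = −ln(OS)/√(π² + ln²(OS)) with OS = 0.279.
−ln 0.279 = 1.277, so ζ = 1.277/√(π² + 1.630) = 0.376.
Then ω_n = 4/(ζ t_s) = 4/(0.376 × 0.260) = 40.9 rad/s.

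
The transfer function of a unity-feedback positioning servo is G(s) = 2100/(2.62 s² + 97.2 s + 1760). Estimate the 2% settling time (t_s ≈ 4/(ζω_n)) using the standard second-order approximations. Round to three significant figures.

t_s ≈ 0.216 s

Dividing through by 2.62: denominator becomes s² + 37.10 s + 671.8.
So ω_n = √671.8 = 25.9 rad/s and ζ = 37.10/(2·25.9) = 0.716.
t_s ≈ 4/(ζω_n) = 0.216 s.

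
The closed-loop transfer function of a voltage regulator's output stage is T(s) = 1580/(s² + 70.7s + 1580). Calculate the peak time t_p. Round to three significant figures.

Matching coefficients with s² + 2ζω_n s + ω_n² gives ω_n² = 1580 ⇒ ω_n = 39.7 rad/s, and ζ = 70.7/(2ω_n) = 0.889.
The damped frequency ω_d = ω_n√(1−ζ²) = 18.2 rad/s. Then t_p = π/ω_d = 0.173 s.

t_p ≈ 0.173 s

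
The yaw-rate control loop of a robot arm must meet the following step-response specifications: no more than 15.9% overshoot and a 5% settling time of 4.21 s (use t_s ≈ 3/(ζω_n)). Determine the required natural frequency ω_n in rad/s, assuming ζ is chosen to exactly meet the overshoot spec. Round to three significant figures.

ω_n ≈ 1.41 rad/s

From %OS = 100·exp(−πζ/√(1−ζ²)), invert to get ζ = −ln(OS)/√(π² + ln²(OS)) with OS = 0.159.
−ln 0.159 = 1.839, so ζ = 1.839/√(π² + 3.381) = 0.505.
From t_s ≈ 3/(ζω_n): ω_n = 3/(ζ·t_s) = 3/(0.505·4.21) = 1.41 rad/s.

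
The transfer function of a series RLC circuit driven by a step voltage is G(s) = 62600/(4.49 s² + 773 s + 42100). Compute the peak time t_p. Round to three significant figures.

Dividing through by 4.49: denominator becomes s² + 172.2 s + 9376.
So ω_n = √9376 = 96.8 rad/s and ζ = 172.2/(2·96.8) = 0.889.
ω_d = ω_n√(1−ζ²) = 44.3 rad/s. t_p = π/ω_d = 0.0708 s.

t_p ≈ 0.0708 s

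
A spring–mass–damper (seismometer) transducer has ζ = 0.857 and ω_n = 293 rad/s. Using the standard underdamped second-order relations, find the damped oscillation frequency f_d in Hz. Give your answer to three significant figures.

f_d ≈ 24.0 Hz

ω_d = ω_n√(1−ζ²) = 293·√0.266 = 151 rad/s.
f_d = ω_d/(2π) = 24.0 Hz.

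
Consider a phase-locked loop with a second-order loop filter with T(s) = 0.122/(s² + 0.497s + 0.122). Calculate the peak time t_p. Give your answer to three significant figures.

ω_n = √0.122 = 0.349 rad/s; ζ = 0.497/(2·0.349) = 0.711.
The damped frequency ω_d = ω_n√(1−ζ²) = 0.245 rad/s. Then t_p = π/ω_d = 12.8 s.

t_p ≈ 12.8 s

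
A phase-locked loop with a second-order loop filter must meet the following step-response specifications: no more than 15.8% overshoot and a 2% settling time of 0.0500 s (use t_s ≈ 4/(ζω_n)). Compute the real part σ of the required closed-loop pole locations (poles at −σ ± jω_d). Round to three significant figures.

The settling-time spec alone fixes σ = ζω_n = 4/t_s = 4/0.0500 = 80.0.
(Overshoot then fixes ζ = 0.506 and hence ω_d = σ·√(1−ζ²)/ζ = 136 rad/s.)

σ ≈ 80.0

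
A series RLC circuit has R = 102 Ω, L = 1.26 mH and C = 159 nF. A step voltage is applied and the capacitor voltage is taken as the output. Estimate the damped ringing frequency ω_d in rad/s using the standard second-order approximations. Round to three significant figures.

For a series RLC circuit (capacitor voltage as output), ω_n = 1/√(LC) = 1/√(1.26 mH · 159 nF) = 70700 rad/s.
ζ = (R/2)·√(C/L) = (102/2)·√(159 nF/1.26 mH) = 0.573.
ω_d = 70700·√(1 − 0.573²) = 57900 rad/s.

ω_d ≈ 57900 rad/s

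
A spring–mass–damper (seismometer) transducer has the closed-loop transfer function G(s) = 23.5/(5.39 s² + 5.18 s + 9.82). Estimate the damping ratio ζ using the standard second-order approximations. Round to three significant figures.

ζ ≈ 0.356

Dividing through by 5.39: denominator becomes s² + 0.9610 s + 1.822.
So ω_n = √1.822 = 1.35 rad/s and ζ = 0.9610/(2·1.35) = 0.356.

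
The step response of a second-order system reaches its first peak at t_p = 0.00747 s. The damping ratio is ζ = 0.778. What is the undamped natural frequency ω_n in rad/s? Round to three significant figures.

Peak time t_p = π/ω_d, so ω_d = π/t_p = π/0.00747 = 421 rad/s.
ω_n = ω_d/√(1−ζ²) = 421/√0.395 = 669 rad/s.

ω_n ≈ 669 rad/s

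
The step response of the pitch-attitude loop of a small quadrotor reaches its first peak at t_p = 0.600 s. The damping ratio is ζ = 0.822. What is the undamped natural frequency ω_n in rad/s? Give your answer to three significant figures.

Peak time t_p = π/ω_d, so ω_d = π/t_p = π/0.600 = 5.24 rad/s.
ω_n = ω_d/√(1−ζ²) = 5.24/√0.324 = 9.19 rad/s.

ω_n ≈ 9.19 rad/s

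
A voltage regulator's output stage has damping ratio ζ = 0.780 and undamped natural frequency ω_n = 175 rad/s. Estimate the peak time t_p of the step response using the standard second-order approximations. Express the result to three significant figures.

t_p ≈ 0.0287 s

The damped frequency is ω_d = ω_n√(1−ζ²) = 175·√(1−0.608) = 110 rad/s.
Peak time t_p = π/ω_d = π/110 = 0.0287 s.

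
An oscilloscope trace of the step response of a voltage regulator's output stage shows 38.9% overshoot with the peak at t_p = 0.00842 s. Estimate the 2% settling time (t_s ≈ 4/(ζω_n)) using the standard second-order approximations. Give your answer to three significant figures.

The overshoot fixes ζ = −ln(OS)/√(π²+ln²(OS)) = 0.288.
t_p = π/ω_d ⇒ ω_d = 373 rad/s; then ω_n = ω_d/√(1−ζ²) = 390 rad/s.
t_s ≈ 4/(ζω_n) = 4/(0.288·390) = 0.0357 s.

t_s ≈ 0.0357 s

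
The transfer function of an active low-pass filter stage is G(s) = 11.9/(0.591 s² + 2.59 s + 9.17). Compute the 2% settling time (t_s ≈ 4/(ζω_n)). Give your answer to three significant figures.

Dividing through by 0.591: denominator becomes s² + 4.382 s + 15.52.
So ω_n = √15.52 = 3.94 rad/s and ζ = 4.382/(2·3.94) = 0.556.
t_s ≈ 4/(ζω_n) = 1.83 s.

t_s ≈ 1.83 s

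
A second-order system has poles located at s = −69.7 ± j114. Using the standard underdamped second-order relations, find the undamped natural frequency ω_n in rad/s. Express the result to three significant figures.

|pole| = ω_n = √(69.7² + 114²) = 134 rad/s; ζ = cos θ = σ/ω_n = 0.522.

ω_n ≈ 134 rad/s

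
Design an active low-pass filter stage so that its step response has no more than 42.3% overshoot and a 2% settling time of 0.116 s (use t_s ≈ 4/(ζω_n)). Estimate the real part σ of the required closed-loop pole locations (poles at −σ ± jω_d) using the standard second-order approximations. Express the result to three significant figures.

σ ≈ 34.5

The settling-time spec alone fixes σ = ζω_n = 4/t_s = 4/0.116 = 34.5.
(Overshoot then fixes ζ = 0.264 and hence ω_d = σ·√(1−ζ²)/ζ = 126 rad/s.)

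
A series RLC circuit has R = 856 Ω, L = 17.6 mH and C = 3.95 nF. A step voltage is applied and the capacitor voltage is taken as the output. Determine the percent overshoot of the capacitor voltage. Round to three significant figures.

For a series RLC circuit (capacitor voltage as output), ω_n = 1/√(LC) = 1/√(17.6 mH · 3.95 nF) = 120000 rad/s.
ζ = (R/2)·√(C/L) = (856/2)·√(3.95 nF/17.6 mH) = 0.203.
%OS = 100 e^{−πζ/√(1−ζ²)} with ζ = 0.203 gives 52.2%.

%OS ≈ 52.2%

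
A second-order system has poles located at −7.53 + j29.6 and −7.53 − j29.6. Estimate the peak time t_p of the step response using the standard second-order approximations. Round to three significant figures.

t_p = π/ω_d with ω_d = 29.6 (the imaginary part), so t_p = 0.106 s.

t_p ≈ 0.106 s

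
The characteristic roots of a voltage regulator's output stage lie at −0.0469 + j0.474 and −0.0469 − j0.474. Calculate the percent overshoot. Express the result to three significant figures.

%OS ≈ 73.3%

|pole| = ω_n = √(0.0469² + 0.474²) = 0.476 rad/s; ζ = cos θ = σ/ω_n = 0.0985.
%OS = 100·exp(−πζ/√(1−ζ²)) = 73.3%.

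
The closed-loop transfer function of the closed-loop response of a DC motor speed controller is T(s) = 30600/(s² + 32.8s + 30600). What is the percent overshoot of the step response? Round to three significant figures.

Matching coefficients with s² + 2ζω_n s + ω_n² gives ω_n² = 30600 ⇒ ω_n = 175 rad/s, and ζ = 32.8/(2ω_n) = 0.0938.
Overshoot: exp(−π·0.0938/√(1−0.0938²)) = 0.744, i.e. 74.4%.

%OS ≈ 74.4%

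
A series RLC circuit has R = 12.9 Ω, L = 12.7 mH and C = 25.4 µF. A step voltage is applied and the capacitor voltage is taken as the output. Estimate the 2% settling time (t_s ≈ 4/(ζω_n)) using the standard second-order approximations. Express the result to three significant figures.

For a series RLC circuit (capacitor voltage as output), ω_n = 1/√(LC) = 1/√(12.7 mH · 25.4 µF) = 1760 rad/s.
ζ = (R/2)·√(C/L) = (12.9/2)·√(25.4 µF/12.7 mH) = 0.288.
t_s ≈ 4/(ζω_n) = 0.00788 s.

t_s ≈ 0.00788 s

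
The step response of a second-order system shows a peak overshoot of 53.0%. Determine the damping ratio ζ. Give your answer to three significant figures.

Inverting the overshoot relation: ζ = |ln 0.530|/√(π² + ln²0.530) = 0.198.

ζ ≈ 0.198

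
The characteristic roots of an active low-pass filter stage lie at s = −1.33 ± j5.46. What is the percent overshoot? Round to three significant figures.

|pole| = ω_n = √(1.33² + 5.46²) = 5.62 rad/s; ζ = cos θ = σ/ω_n = 0.237.
Overshoot: exp(−π·0.237/√(1−0.237²)) = 0.465, i.e. 46.5%.

%OS ≈ 46.5%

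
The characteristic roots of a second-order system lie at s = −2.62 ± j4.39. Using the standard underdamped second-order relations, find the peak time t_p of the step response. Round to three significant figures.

t_p ≈ 0.716 s

t_p = π/ω_d with ω_d = 4.39 (the imaginary part), so t_p = 0.716 s.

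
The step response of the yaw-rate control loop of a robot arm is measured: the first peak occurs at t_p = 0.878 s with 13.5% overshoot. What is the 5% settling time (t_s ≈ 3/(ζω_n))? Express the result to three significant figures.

t_s ≈ 1.32 s

The overshoot fixes ζ = −ln(OS)/√(π²+ln²(OS)) = 0.538.
From t_p = π/ω_d, ω_d = π/0.878 = 3.58 rad/s, so ω_n = ω_d/√(1−ζ²) = 4.24 rad/s.
t_s ≈ 3/(ζω_n) = 3/(0.538·4.24) = 1.32 s.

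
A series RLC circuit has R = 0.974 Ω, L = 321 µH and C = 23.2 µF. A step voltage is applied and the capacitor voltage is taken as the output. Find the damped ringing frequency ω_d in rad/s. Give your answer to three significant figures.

For a series RLC circuit (capacitor voltage as output), ω_n = 1/√(LC) = 1/√(321 µH · 23.2 µF) = 11600 rad/s.
ζ = (R/2)·√(C/L) = (0.974/2)·√(23.2 µF/321 µH) = 0.131.
ω_d = 11600·√(1 − 0.131²) = 11500 rad/s.

ω_d ≈ 11500 rad/s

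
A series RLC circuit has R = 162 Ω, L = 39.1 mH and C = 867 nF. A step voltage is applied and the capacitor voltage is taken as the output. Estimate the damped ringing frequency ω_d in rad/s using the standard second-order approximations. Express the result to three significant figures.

For a series RLC circuit (capacitor voltage as output), ω_n = 1/√(LC) = 1/√(39.1 mH · 867 nF) = 5430 rad/s.
ζ = (R/2)·√(C/L) = (162/2)·√(867 nF/39.1 mH) = 0.381.
ω_d = ω_n√(1−ζ²) = 5020 rad/s.

ω_d ≈ 5020 rad/s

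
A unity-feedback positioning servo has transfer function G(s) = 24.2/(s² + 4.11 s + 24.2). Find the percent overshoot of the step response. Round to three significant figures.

ω_n = √24.2 = 4.92 rad/s; ζ = 4.11/(2·4.92) = 0.418.
%OS = 100 e^{−πζ/√(1−ζ²)} with ζ = 0.418 gives 23.6%.

%OS ≈ 23.6%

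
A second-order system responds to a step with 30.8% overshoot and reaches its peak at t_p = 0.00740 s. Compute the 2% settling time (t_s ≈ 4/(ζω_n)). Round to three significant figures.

t_s ≈ 0.0251 s

The overshoot fixes ζ = −ln(OS)/√(π²+ln²(OS)) = 0.351.
From t_p = π/ω_d, ω_d = π/0.00740 = 425 rad/s, so ω_n = ω_d/√(1−ζ²) = 453 rad/s.
t_s ≈ 4/(ζω_n) = 4/(0.351·453) = 0.0251 s.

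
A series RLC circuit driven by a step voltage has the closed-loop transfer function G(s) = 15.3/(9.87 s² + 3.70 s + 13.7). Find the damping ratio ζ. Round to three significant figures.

ζ ≈ 0.159

Dividing through by 9.87: denominator becomes s² + 0.3749 s + 1.388.
So ω_n = √1.388 = 1.18 rad/s and ζ = 0.3749/(2·1.18) = 0.159.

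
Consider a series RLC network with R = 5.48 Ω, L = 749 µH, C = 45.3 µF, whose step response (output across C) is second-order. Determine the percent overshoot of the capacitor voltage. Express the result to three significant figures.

For a series RLC circuit (capacitor voltage as output), ω_n = 1/√(LC) = 1/√(749 µH · 45.3 µF) = 5430 rad/s.
ζ = (R/2)·√(C/L) = (5.48/2)·√(45.3 µF/749 µH) = 0.674.
%OS = 100·exp(−πζ/√(1−ζ²)) = 5.70%.

%OS ≈ 5.70%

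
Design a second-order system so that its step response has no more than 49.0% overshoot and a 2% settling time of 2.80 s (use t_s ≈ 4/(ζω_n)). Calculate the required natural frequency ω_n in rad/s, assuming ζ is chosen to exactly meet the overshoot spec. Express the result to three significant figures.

ω_n ≈ 6.45 rad/s

From %OS = 100·exp(−πζ/√(1−ζ²)), invert to get ζ = −ln(OS)/√(π² + ln²(OS)) with OS = 0.490.
−ln 0.490 = 0.7133, so ζ = 0.7133/√(π² + 0.5089) = 0.221.
From t_s ≈ 4/(ζω_n): ω_n = 4/(ζ·t_s) = 4/(0.221·2.80) = 6.45 rad/s.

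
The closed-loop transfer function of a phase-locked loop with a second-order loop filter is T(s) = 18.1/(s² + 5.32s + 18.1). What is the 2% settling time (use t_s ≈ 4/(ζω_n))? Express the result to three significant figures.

Comparing the denominator to s² + 2ζω_n s + ω_n²: ω_n = √18.1 = 4.25 rad/s, and 2ζω_n = 5.32 so ζ = 5.32/(2·4.25) = 0.625.
t_s ≈ 4/(ζω_n) = 4/(0.625·4.25) = 1.50 s.

t_s ≈ 1.50 s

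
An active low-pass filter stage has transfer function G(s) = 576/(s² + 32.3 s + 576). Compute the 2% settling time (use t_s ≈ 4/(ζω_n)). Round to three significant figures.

t_s ≈ 0.248 s

ω_n = √576 = 24.0 rad/s; ζ = 32.3/(2·24.0) = 0.673.
t_s ≈ 4/(ζω_n) = 4/(0.673·24.0) = 0.248 s.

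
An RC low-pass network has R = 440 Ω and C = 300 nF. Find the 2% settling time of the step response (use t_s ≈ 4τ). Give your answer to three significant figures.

t_s ≈ 0.000528 s

τ = RC = 440 × 300 nF = 0.000132 s.
t_s ≈ 4τ = 0.000528 s.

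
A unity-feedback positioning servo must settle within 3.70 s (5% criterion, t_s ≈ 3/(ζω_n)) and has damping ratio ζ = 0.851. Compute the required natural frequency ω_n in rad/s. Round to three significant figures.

ω_n ≈ 0.953 rad/s

Rearranging t_s ≈ 3/(ζω_n) gives ω_n = 3/(ζ·t_s) = 3/(0.851 × 3.70) = 0.953 rad/s.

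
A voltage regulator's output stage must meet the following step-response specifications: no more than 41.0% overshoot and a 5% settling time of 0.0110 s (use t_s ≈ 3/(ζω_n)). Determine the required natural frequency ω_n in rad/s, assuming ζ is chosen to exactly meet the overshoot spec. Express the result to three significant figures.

From %OS = 100·exp(−πζ/√(1−ζ²)), invert to get ζ = −ln(OS)/√(π² + ln²(OS)) with OS = 0.410.
−ln 0.410 = 0.8916, so ζ = 0.8916/√(π² + 0.7949) = 0.273.
Then ω_n = 3/(ζ t_s) = 3/(0.273 × 0.0110) = 999 rad/s.

ω_n ≈ 999 rad/s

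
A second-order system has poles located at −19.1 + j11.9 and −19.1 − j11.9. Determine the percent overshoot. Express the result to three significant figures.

The poles are at −σ ± jω_d with σ = 19.1 and ω_d = 11.9, so ω_n = √(σ²+ω_d²) = 22.5 rad/s and ζ = σ/ω_n = 0.849.
%OS = 100·exp(−πζ/√(1−ζ²)) = 0.646%.

%OS ≈ 0.646%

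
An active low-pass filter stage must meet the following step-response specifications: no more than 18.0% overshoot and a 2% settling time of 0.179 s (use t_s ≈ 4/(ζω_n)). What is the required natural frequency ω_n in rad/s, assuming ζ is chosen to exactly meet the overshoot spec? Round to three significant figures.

ω_n ≈ 46.6 rad/s

From %OS = 100·exp(−πζ/√(1−ζ²)), invert to get ζ = −ln(OS)/√(π² + ln²(OS)) with OS = 0.180.
−ln 0.180 = 1.715, so ζ = 1.715/√(π² + 2.941) = 0.479.
From t_s ≈ 4/(ζω_n): ω_n = 4/(ζ·t_s) = 4/(0.479·0.179) = 46.6 rad/s.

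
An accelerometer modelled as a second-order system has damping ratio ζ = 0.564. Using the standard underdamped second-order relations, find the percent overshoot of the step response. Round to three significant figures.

For an underdamped second-order system, %OS = 100·exp(−πζ/√(1−ζ²)).
πζ/√(1−ζ²) = π·0.564/√(1−0.318) = 2.146, so %OS = 100·e^(−2.146) = 11.7%.

%OS ≈ 11.7%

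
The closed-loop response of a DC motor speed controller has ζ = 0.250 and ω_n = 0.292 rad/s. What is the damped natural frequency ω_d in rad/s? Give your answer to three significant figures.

ω_d = ω_n√(1−ζ²) = 0.292·√0.938 = 0.283 rad/s.

ω_d ≈ 0.283 rad/s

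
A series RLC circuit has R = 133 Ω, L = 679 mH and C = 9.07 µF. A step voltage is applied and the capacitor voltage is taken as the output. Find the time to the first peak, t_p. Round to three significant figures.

t_p ≈ 0.00804 s

For a series RLC circuit (capacitor voltage as output), ω_n = 1/√(LC) = 1/√(679 mH · 9.07 µF) = 403 rad/s.
ζ = (R/2)·√(C/L) = (133/2)·√(9.07 µF/679 mH) = 0.243.
The damped frequency ω_d = ω_n√(1−ζ²) = 391 rad/s. t_p = π/ω_d = 0.00804 s.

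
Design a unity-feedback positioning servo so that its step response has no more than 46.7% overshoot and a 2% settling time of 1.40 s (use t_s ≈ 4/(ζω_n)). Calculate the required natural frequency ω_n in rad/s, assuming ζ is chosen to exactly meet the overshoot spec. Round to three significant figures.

From %OS = 100·exp(−πζ/√(1−ζ²)), invert to get ζ = −ln(OS)/√(π² + ln²(OS)) with OS = 0.467.
−ln 0.467 = 0.7614, so ζ = 0.7614/√(π² + 0.5798) = 0.236.
Then ω_n = 4/(ζ t_s) = 4/(0.236 × 1.40) = 12.1 rad/s.

ω_n ≈ 12.1 rad/s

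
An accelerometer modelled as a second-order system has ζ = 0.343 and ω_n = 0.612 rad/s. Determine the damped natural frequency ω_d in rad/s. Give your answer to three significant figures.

ω_d ≈ 0.575 rad/s

ω_d = ω_n√(1−ζ²) = 0.612·√0.882 = 0.575 rad/s.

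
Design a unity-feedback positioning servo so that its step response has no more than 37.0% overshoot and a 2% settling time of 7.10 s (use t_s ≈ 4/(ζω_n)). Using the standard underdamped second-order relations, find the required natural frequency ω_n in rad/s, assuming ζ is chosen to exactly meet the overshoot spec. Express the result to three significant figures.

ζ = −ln(OS)/√(π² + (ln OS)²). With OS = 0.370, ln OS = −0.9943 and ζ = 0.9943/3.295 = 0.302.
Then ω_n = 4/(ζ t_s) = 4/(0.302 × 7.10) = 1.87 rad/s.

ω_n ≈ 1.87 rad/s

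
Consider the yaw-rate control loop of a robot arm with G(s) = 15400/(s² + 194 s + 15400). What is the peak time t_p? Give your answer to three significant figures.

t_p ≈ 0.0406 s

Comparing the denominator to s² + 2ζω_n s + ω_n²: ω_n = √15400 = 124 rad/s, and 2ζω_n = 194 so ζ = 194/(2·124) = 0.782.
ω_d = 124·√(1 − 0.782²) = 77.4 rad/s. Then t_p = π/ω_d = 0.0406 s.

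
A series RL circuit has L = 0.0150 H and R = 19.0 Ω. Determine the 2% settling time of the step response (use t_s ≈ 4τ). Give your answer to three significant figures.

t_s ≈ 0.00316 s

τ = L/R = 0.0150/19.0 = 0.000789 s.
t_s ≈ 4τ = 0.00316 s.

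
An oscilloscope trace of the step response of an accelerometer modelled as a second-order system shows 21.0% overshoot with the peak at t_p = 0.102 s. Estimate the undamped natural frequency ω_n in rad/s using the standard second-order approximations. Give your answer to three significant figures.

The overshoot fixes ζ = −ln(OS)/√(π²+ln²(OS)) = 0.445.
From t_p = π/ω_d, ω_d = π/0.102 = 30.8 rad/s, so ω_n = ω_d/√(1−ζ²) = 34.4 rad/s.

ω_n ≈ 34.4 rad/s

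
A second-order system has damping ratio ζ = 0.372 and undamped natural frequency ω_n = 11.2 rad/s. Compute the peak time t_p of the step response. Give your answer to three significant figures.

The damped frequency is ω_d = ω_n√(1−ζ²) = 11.2·√(1−0.138) = 10.4 rad/s.
Peak time t_p = π/ω_d = π/10.4 = 0.302 s.

t_p ≈ 0.302 s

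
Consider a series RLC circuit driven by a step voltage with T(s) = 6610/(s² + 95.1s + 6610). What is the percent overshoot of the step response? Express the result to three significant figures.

%OS ≈ 10.4%

Comparing the denominator to s² + 2ζω_n s + ω_n²: ω_n = √6610 = 81.3 rad/s, and 2ζω_n = 95.1 so ζ = 95.1/(2·81.3) = 0.585.
Overshoot: exp(−π·0.585/√(1−0.585²)) = 0.104, i.e. 10.4%.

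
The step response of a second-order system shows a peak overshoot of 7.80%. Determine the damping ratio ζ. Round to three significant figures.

ζ ≈ 0.630

Inverting the overshoot relation: ζ = |ln 0.0780|/√(π² + ln²0.0780) = 0.630.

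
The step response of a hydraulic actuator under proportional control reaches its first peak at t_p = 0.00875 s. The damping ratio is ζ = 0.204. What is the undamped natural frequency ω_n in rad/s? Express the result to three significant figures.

ω_n ≈ 367 rad/s

Peak time t_p = π/ω_d, so ω_d = π/t_p = π/0.00875 = 359 rad/s.
ω_n = ω_d/√(1−ζ²) = 359/√0.958 = 367 rad/s.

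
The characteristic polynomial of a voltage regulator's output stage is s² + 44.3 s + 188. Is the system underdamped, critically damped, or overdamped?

a² − 4b = 1200 > 0 (two distinct real roots); the system is overdamped.

overdamped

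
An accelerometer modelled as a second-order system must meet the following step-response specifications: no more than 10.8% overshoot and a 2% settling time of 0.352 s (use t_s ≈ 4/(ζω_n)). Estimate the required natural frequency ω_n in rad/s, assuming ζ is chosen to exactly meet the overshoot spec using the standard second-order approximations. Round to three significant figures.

ω_n ≈ 19.7 rad/s

Inverting the overshoot relation: ζ = |ln 0.108|/√(π² + ln²0.108) = 0.578.
From t_s ≈ 4/(ζω_n): ω_n = 4/(ζ·t_s) = 4/(0.578·0.352) = 19.7 rad/s.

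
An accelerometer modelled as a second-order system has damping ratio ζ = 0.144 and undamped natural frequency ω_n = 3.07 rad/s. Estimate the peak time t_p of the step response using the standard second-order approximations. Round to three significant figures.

t_p ≈ 1.03 s

The damped frequency is ω_d = ω_n√(1−ζ²) = 3.07·√(1−0.0207) = 3.04 rad/s.
Peak time t_p = π/ω_d = π/3.04 = 1.03 s.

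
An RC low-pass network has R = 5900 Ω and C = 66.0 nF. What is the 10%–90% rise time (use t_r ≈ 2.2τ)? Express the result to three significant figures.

t_r ≈ 0.000857 s

τ = RC = 5900 × 66.0 nF = 0.000389 s.
t_r ≈ 2.2τ = 0.000857 s.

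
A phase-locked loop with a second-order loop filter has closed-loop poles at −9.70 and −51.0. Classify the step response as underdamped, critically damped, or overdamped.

overdamped

Since the poles are distinct, negative and real, the response is overdamped.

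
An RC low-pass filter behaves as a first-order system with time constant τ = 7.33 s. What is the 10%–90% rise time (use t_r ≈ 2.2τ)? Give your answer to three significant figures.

t_r ≈ 2.2τ = 16.1 s.

t_r ≈ 16.1 s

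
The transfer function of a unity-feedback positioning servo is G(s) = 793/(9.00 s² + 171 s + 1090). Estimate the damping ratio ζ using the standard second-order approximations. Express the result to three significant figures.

Dividing through by 9.00: denominator becomes s² + 19.00 s + 121.1.
So ω_n = √121.1 = 11.0 rad/s and ζ = 19.00/(2·11.0) = 0.863.

ζ ≈ 0.863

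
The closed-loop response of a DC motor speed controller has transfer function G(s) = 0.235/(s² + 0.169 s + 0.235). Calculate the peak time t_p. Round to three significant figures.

t_p ≈ 6.58 s

ω_n = √0.235 = 0.485 rad/s; ζ = 0.169/(2·0.485) = 0.174.
ω_d = 0.485·√(1 − 0.174²) = 0.477 rad/s. Then t_p = π/ω_d = 6.58 s.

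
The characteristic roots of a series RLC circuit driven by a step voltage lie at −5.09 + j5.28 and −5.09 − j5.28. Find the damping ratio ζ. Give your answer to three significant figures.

With σ = 5.09, ω_d = 5.28: ω_n = √(σ²+ω_d²) = 7.33 rad/s, ζ = σ/ω_n = 0.694.

ζ ≈ 0.694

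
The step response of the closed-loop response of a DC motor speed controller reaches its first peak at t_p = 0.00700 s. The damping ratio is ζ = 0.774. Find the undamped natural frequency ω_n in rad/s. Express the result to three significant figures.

Peak time t_p = π/ω_d, so ω_d = π/t_p = π/0.00700 = 449 rad/s.
ω_n = ω_d/√(1−ζ²) = 449/√0.401 = 709 rad/s.

ω_n ≈ 709 rad/s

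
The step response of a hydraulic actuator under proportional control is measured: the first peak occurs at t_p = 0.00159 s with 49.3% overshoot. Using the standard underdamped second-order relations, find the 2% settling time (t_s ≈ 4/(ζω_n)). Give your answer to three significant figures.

The overshoot fixes ζ = −ln(OS)/√(π²+ln²(OS)) = 0.220.
From t_p = π/ω_d, ω_d = π/0.00159 = 1980 rad/s, so ω_n = ω_d/√(1−ζ²) = 2030 rad/s.
t_s ≈ 4/(ζω_n) = 4/(0.220·2030) = 0.00899 s.

t_s ≈ 0.00899 s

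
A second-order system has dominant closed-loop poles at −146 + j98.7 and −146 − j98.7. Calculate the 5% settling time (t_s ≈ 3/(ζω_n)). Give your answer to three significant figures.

t_s ≈ 0.0205 s

For poles at −σ ± jω_d, ζω_n = σ = 146, so t_s ≈ 3/σ = 0.0205 s.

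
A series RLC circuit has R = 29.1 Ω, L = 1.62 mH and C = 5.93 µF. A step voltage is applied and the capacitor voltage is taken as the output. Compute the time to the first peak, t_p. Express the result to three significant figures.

For a series RLC circuit (capacitor voltage as output), ω_n = 1/√(LC) = 1/√(1.62 mH · 5.93 µF) = 10200 rad/s.
ζ = (R/2)·√(C/L) = (29.1/2)·√(5.93 µF/1.62 mH) = 0.880.
The damped frequency ω_d = ω_n√(1−ζ²) = 4840 rad/s. t_p = π/ω_d = 0.000649 s.

t_p ≈ 0.000649 s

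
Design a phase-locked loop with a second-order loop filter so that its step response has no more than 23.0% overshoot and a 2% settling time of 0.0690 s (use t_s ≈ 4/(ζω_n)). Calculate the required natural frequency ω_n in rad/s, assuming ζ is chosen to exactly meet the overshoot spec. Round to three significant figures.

ω_n ≈ 137 rad/s

ζ = −ln(OS)/√(π² + (ln OS)²). With OS = 0.230, ln OS = −1.470 and ζ = 1.470/3.468 = 0.424.
From t_s ≈ 4/(ζω_n): ω_n = 4/(ζ·t_s) = 4/(0.424·0.0690) = 137 rad/s.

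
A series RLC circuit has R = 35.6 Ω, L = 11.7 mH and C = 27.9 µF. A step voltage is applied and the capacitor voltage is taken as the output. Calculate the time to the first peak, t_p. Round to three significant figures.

For a series RLC circuit (capacitor voltage as output), ω_n = 1/√(LC) = 1/√(11.7 mH · 27.9 µF) = 1750 rad/s.
ζ = (R/2)·√(C/L) = (35.6/2)·√(27.9 µF/11.7 mH) = 0.869.
ω_d = 1750·√(1 − 0.869²) = 865 rad/s. t_p = π/ω_d = 0.00363 s.

t_p ≈ 0.00363 s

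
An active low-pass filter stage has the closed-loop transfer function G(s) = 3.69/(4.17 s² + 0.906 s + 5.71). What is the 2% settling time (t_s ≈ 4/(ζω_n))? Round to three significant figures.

t_s ≈ 36.8 s

Dividing through by 4.17: denominator becomes s² + 0.2173 s + 1.369.
So ω_n = √1.369 = 1.17 rad/s and ζ = 0.2173/(2·1.17) = 0.0928.
t_s ≈ 4/(ζω_n) = 36.8 s.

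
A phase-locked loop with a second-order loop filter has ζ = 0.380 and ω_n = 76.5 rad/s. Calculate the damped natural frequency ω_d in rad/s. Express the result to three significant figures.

ω_d = ω_n√(1−ζ²) = 76.5·√0.856 = 70.8 rad/s.

ω_d ≈ 70.8 rad/s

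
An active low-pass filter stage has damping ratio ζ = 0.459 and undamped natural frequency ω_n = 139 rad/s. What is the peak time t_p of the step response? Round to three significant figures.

t_p ≈ 0.0254 s

The damped frequency is ω_d = ω_n√(1−ζ²) = 139·√(1−0.211) = 123 rad/s.
Peak time t_p = π/ω_d = π/123 = 0.0254 s.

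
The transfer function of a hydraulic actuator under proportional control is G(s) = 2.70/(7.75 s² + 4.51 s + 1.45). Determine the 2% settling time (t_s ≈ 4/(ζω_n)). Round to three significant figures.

t_s ≈ 13.7 s

Dividing through by 7.75: denominator becomes s² + 0.5819 s + 0.1871.
So ω_n = √0.1871 = 0.433 rad/s and ζ = 0.5819/(2·0.433) = 0.673.
t_s ≈ 4/(ζω_n) = 13.7 s.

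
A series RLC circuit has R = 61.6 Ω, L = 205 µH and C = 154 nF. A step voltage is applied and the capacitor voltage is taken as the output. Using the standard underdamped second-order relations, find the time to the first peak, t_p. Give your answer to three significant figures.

For a series RLC circuit (capacitor voltage as output), ω_n = 1/√(LC) = 1/√(205 µH · 154 nF) = 178000 rad/s.
ζ = (R/2)·√(C/L) = (61.6/2)·√(154 nF/205 µH) = 0.844.
ω_d = ω_n√(1−ζ²) = 95400 rad/s. t_p = π/ω_d = 0.0000329 s.

t_p ≈ 0.0000329 s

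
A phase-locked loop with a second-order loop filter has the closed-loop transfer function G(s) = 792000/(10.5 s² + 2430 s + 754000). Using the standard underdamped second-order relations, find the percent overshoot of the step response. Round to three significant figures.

%OS ≈ 22.2%

Dividing through by 10.5: denominator becomes s² + 231.4 s + 71810.
So ω_n = √71810 = 268 rad/s and ζ = 231.4/(2·268) = 0.432.
Overshoot: exp(−π·0.432/√(1−0.432²)) = 0.222, i.e. 22.2%.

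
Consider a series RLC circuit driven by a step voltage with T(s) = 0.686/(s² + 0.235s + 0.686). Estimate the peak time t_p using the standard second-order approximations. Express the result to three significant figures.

t_p ≈ 3.83 s

Matching coefficients with s² + 2ζω_n s + ω_n² gives ω_n² = 0.686 ⇒ ω_n = 0.828 rad/s, and ζ = 0.235/(2ω_n) = 0.142.
ω_d = ω_n√(1−ζ²) = 0.820 rad/s. Then t_p = π/ω_d = 3.83 s.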